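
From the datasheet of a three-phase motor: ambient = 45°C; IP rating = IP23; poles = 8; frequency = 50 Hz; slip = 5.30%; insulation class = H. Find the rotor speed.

n_s = 120f/p = 120×50/8 = 750 rpm
n = n_s(1 − s) = 750 × (1 − 0.053) = 710 rpm

710 rpm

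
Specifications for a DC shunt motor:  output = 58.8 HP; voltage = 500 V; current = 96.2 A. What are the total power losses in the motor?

4.24 kW

P_in = V·I = 500×96.2 = 48100 W
P_out = 58.8×746 = 43865 W
Losses = P_in − P_out = 48100 − 43865 = 4235 W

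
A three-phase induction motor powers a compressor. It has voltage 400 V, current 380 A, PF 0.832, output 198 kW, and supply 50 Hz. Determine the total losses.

21000 W

P_in = √3·V·I·cosφ = 1.732×400×380×0.832 = 219036 W
P_out = 198000 W
Losses = P_in − P_out = 219036 − 198000 = 21036 W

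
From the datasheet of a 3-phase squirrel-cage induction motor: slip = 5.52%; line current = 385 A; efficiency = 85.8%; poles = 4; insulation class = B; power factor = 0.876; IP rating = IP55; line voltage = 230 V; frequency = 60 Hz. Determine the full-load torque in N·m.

P_in = √3·V·I·cosφ = 1.732 × 230 × 385 × 0.876 = 134351 W
P_out = η·P_in = 0.858 × 134351 = 115273 W
n_s = 120×60/4 = 1800 rpm; n = 1800×(1−0.0552) = 1701 rpm
ω = 2π×1701/60 = 178.1 rad/s
τ = P_out/ω = 115273/178.1 = 647 N·m

647 N·m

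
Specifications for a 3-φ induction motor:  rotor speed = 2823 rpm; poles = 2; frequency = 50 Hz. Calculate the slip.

n_s = 120f/p = 120×50/2 = 3000 rpm
s = (n_s − n)/n_s = (3000 − 2823)/3000 = 0.0590

5.90 %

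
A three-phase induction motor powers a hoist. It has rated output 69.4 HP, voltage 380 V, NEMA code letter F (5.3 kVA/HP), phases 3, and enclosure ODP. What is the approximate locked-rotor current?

559 A

S_LR = 5.3 × 69.4 = 367.82 kVA
I_LR = S_LR/(√3·V_L) = 367820/(1.732×380) = 559 A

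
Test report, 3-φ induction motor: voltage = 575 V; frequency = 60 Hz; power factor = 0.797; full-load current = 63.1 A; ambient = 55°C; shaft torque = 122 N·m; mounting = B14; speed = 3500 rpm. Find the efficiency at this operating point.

ω = 2π × 3500/60 = 366.5 rad/s; P_out = τω = 122 × 366.5 = 44713 W
P_in = √3·V_L·I_L·cosφ = 1.732 × 575 × 63.1 × 0.797 = 50085 W
η = P_out / P_in = 44713 / 50085 = 0.893 = 89.3%

89.3 %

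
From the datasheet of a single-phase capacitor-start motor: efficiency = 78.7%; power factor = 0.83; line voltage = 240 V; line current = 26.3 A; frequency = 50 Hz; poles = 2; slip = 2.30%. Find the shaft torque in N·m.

P_in = V·I·cosφ = 240 × 26.3 × 0.83 = 5239 W
P_out = η·P_in = 0.787 × 5239 = 4123 W
n_s = 120×50/2 = 3000 rpm; n = 3000×(1−0.023) = 2931 rpm
ω = 2π×2931/60 = 306.9 rad/s
τ = P_out/ω = 4123/306.9 = 13.4 N·m

13.4 N·m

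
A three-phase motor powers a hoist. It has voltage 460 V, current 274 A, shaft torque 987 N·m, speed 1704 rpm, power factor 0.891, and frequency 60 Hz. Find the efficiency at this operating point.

ω = 2π × 1704/60 = 178.4 rad/s; P_out = τω = 987 × 178.4 = 176081 W
P_in = √3·V_L·I_L·cosφ = 1.732 × 460 × 274 × 0.891 = 194506 W
η = P_out / P_in = 176081 / 194506 = 0.905 = 90.5%

90.5 %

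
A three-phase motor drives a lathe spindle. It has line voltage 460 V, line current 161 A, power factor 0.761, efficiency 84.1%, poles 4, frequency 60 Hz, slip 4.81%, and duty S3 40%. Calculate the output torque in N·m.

P_in = √3·V·I·cosφ = 1.732 × 460 × 161 × 0.761 = 97615 W
P_out = η·P_in = 0.841 × 97615 = 82094 W
n_s = 120×60/4 = 1800 rpm; n = 1800×(1−0.0481) = 1713 rpm
ω = 2π×1713/60 = 179.4 rad/s
τ = P_out/ω = 82094/179.4 = 458 N·m

458 N·m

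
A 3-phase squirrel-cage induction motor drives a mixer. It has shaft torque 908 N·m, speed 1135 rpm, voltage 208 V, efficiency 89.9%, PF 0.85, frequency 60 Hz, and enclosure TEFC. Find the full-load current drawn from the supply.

ω = 2π×1135/60 = 118.9 rad/s; P_out = τω = 908 × 118.9 = 107961 W
P_in = P_out / η = 107961 / 0.899 = 120090 W
I_L = P_in / (√3·V_L·cosφ) = 120090 / (1.732 × 208 × 0.85) = 392 A

392 A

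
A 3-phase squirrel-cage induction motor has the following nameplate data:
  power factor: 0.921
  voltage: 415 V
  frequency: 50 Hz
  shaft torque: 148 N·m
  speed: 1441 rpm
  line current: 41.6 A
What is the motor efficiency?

81.1 %

ω = 2π × 1441/60 = 150.9 rad/s; P_out = τω = 148 × 150.9 = 22333 W
P_in = √3·V_L·I_L·cosφ = 1.732 × 415 × 41.6 × 0.921 = 27539 W
η = P_out / P_in = 22333 / 27539 = 0.811 = 81.1%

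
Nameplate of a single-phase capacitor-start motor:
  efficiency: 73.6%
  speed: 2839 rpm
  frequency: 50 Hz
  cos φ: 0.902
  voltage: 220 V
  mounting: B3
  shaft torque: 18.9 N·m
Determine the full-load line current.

ω = 2π×2839/60 = 297.3 rad/s; P_out = τω = 18.9 × 297.3 = 5619 W
P_in = P_out / η = 5619 / 0.736 = 7635 W
I = P_in / (V·cosφ) = 7635 / (220 × 0.902) = 38.5 A

38.5 A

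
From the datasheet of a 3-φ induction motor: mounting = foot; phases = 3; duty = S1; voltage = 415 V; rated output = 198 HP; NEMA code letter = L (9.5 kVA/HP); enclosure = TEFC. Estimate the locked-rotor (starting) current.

2620 A

S_LR = 9.5 × 198 = 1881 kVA
I_LR = S_LR/(√3·V_L) = 1881000/(1.732×415) = 2620 A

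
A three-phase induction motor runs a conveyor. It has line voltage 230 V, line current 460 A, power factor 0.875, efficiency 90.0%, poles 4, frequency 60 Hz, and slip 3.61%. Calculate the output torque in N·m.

794 N·m

P_in = √3·V·I·cosφ = 1.732 × 230 × 460 × 0.875 = 160340 W
P_out = η·P_in = 0.9 × 160340 = 144306 W
n_s = 120×60/4 = 1800 rpm; n = 1800×(1−0.0361) = 1735 rpm
ω = 2π×1735/60 = 181.7 rad/s
τ = P_out/ω = 144306/181.7 = 794 N·m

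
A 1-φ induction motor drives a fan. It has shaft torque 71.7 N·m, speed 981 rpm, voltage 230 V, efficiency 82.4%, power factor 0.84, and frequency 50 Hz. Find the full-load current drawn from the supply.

ω = 2π×981/60 = 102.7 rad/s; P_out = τω = 71.7 × 102.7 = 7364 W
P_in = P_out / η = 7364 / 0.824 = 8937 W
I = P_in / (V·cosφ) = 8937 / (230 × 0.84) = 46.3 A

46.3 A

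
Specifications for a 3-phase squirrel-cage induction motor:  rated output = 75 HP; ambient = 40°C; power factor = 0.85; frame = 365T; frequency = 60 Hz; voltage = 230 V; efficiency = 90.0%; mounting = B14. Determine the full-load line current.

184 A

P_out = 75 × 746 = 55950 W
P_in = P_out / η = 55950 / 0.900 = 62167 W
I_L = P_in / (√3·V_L·cosφ) = 62167 / (1.732 × 230 × 0.85) = 184 A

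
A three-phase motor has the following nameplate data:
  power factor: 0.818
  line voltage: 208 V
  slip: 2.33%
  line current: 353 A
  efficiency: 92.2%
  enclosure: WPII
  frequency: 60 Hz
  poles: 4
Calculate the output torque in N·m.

P_in = √3·V·I·cosφ = 1.732 × 208 × 353 × 0.818 = 104025 W
P_out = η·P_in = 0.922 × 104025 = 95911 W
n_s = 120×60/4 = 1800 rpm; n = 1800×(1−0.0233) = 1758 rpm
ω = 2π×1758/60 = 184.1 rad/s
τ = P_out/ω = 95911/184.1 = 521 N·m

521 N·m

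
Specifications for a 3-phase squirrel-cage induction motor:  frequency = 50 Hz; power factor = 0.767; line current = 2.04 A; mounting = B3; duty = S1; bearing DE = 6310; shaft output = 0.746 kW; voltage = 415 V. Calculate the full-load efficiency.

66.3 %

P_out = 0.746 kW = 746 W
P_in = √3·V_L·I_L·cosφ = 1.732 × 415 × 2.04 × 0.767 = 1125 W
η = P_out / P_in = 746 / 1125 = 0.663 = 66.3%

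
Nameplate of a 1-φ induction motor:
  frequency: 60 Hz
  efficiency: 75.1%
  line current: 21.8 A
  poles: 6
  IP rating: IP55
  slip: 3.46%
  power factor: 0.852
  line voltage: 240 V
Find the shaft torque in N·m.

27.6 N·m

P_in = V·I·cosφ = 240 × 21.8 × 0.852 = 4458 W
P_out = η·P_in = 0.751 × 4458 = 3348 W
n_s = 120×60/6 = 1200 rpm; n = 1200×(1−0.0346) = 1158 rpm
ω = 2π×1158/60 = 121.3 rad/s
τ = P_out/ω = 3348/121.3 = 27.6 N·m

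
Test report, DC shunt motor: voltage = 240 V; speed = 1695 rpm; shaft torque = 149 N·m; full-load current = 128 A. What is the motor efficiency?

86.1 %

ω = 2π × 1695/60 = 177.5 rad/s; P_out = τω = 149 × 177.5 = 26448 W
P_in = V·I = 240 × 128 = 30720 W
η = P_out / P_in = 26448 / 30720 = 0.861 = 86.1%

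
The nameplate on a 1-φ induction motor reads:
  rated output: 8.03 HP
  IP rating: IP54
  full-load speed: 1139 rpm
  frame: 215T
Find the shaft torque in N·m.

50.2 N·m

P_out = 8.03 × 746 = 5990 W
ω = 2π × 1139/60 = 119.3 rad/s
τ = P_out/ω = 5990/119.3 = 50.2 N·m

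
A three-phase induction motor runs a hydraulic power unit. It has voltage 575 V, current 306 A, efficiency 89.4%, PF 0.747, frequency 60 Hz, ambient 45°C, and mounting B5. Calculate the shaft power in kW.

P_in = √3·V·I·cosφ = 1.732 × 575 × 306 × 0.747 = 227645 W
P_out = η·P_in = 0.894 × 227645 = 203515 W

204 kW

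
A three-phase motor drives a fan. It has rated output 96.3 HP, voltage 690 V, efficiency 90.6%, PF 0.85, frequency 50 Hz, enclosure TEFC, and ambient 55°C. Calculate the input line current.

78.1 A

P_out = 96.3 × 746 = 71840 W
P_in = P_out / η = 71840 / 0.906 = 79294 W
I_L = P_in / (√3·V_L·cosφ) = 79294 / (1.732 × 690 × 0.85) = 78.1 A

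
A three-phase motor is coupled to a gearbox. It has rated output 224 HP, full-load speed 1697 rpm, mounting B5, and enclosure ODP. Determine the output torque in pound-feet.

694 lb·ft

P_out = 224 × 746 = 167104 W
ω = 2π × 1697/60 = 177.7 rad/s
τ = P_out/ω = 167104/177.7 = 940.4 N·m
In lb·ft: 940.4/1.356 = 694 lb·ft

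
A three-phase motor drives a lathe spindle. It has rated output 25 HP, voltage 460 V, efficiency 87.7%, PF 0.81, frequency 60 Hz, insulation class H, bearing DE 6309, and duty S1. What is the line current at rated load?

P_out = 25 × 746 = 18650 W
P_in = P_out / η = 18650 / 0.877 = 21266 W
I_L = P_in / (√3·V_L·cosφ) = 21266 / (1.732 × 460 × 0.81) = 33 A

33 A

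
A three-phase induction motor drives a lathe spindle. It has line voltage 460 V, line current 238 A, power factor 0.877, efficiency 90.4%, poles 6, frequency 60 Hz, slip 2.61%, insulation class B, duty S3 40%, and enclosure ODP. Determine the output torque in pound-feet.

906 lb·ft

P_in = √3·V·I·cosφ = 1.732 × 460 × 238 × 0.877 = 166296 W
P_out = η·P_in = 0.904 × 166296 = 150332 W
n_s = 120×60/6 = 1200 rpm; n = 1200×(1−0.0261) = 1169 rpm
ω = 2π×1169/60 = 122.4 rad/s
τ = P_out/ω = 150332/122.4 = 1228 N·m
In lb·ft: 1228/1.356 = 906 lb·ft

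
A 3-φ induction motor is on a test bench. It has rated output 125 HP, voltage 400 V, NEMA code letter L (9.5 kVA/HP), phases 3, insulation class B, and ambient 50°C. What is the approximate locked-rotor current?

S_LR = 9.5 × 125 = 1187.5 kVA
I_LR = S_LR/(√3·V_L) = 1187500/(1.732×400) = 1710 A

1710 A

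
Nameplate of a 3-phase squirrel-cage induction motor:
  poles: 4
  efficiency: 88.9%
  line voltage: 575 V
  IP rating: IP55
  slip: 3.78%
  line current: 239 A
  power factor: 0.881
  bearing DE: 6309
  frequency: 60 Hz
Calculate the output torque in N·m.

P_in = √3·V·I·cosφ = 1.732 × 575 × 239 × 0.881 = 209696 W
P_out = η·P_in = 0.889 × 209696 = 186420 W
n_s = 120×60/4 = 1800 rpm; n = 1800×(1−0.0378) = 1732 rpm
ω = 2π×1732/60 = 181.4 rad/s
τ = P_out/ω = 186420/181.4 = 1030 N·m

1030 N·m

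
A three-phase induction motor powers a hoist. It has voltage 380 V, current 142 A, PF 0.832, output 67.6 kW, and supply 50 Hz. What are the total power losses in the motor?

10.2 kW

P_in = √3·V·I·cosφ = 1.732×380×142×0.832 = 77758 W
P_out = 67600 W
Losses = P_in − P_out = 77758 − 67600 = 10158 W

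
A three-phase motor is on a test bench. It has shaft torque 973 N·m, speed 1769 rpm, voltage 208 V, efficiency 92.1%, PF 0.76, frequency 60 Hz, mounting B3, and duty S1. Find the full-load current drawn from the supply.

715 A

ω = 2π×1769/60 = 185.2 rad/s; P_out = τω = 973 × 185.2 = 180200 W
P_in = P_out / η = 180200 / 0.921 = 195657 W
I_L = P_in / (√3·V_L·cosφ) = 195657 / (1.732 × 208 × 0.76) = 715 A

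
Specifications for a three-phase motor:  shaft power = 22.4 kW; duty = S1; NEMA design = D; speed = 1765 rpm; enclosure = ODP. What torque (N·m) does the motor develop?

121 N·m

ω = 2π × 1765/60 = 184.8 rad/s
τ = P/ω = 22400/184.8 = 121 N·m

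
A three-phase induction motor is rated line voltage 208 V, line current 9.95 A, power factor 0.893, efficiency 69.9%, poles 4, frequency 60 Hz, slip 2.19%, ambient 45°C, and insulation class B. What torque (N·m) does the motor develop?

P_in = √3·V·I·cosφ = 1.732 × 208 × 9.95 × 0.893 = 3201 W
P_out = η·P_in = 0.699 × 3201 = 2237 W
n_s = 120×60/4 = 1800 rpm; n = 1800×(1−0.0219) = 1761 rpm
ω = 2π×1761/60 = 184.4 rad/s
τ = P_out/ω = 2237/184.4 = 12.1 N·m

12.1 N·m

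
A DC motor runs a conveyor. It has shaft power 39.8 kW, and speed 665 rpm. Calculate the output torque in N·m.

ω = 2π × 665/60 = 69.64 rad/s
τ = P/ω = 39800/69.64 = 572 N·m

572 N·m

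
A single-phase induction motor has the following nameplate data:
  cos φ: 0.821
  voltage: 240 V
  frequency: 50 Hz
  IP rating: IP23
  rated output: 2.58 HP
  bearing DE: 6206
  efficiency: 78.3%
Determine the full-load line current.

12.5 A

P_out = 2.58 × 746 = 1925 W
P_in = P_out / η = 1925 / 0.783 = 2458 W
I = P_in / (V·cosφ) = 2458 / (240 × 0.821) = 12.5 A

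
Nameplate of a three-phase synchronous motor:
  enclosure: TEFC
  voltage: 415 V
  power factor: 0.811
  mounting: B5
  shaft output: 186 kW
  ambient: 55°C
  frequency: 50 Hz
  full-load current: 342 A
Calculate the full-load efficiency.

P_out = 186 kW = 186000 W
P_in = √3·V_L·I_L·cosφ = 1.732 × 415 × 342 × 0.811 = 199362 W
η = P_out / P_in = 186000 / 199362 = 0.933 = 93.3%

93.3 %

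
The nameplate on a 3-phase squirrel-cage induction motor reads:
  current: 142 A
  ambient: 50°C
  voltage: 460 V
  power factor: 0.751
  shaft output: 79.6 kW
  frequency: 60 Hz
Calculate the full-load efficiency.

93.7 %

P_out = 79.6 kW = 79600 W
P_in = √3·V_L·I_L·cosφ = 1.732 × 460 × 142 × 0.751 = 84964 W
η = P_out / P_in = 79600 / 84964 = 0.937 = 93.7%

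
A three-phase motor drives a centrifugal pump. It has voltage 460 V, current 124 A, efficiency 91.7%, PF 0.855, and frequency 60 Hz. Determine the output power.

P_in = √3·V·I·cosφ = 1.732 × 460 × 124 × 0.855 = 84468 W
P_out = η·P_in = 0.917 × 84468 = 77457 W

77.5 kW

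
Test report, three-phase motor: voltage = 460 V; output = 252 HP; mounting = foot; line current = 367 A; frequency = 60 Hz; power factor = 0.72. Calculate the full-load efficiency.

89.3 %

P_out = 252 × 746 = 187992 W
P_in = √3·V_L·I_L·cosφ = 1.732 × 460 × 367 × 0.72 = 210525 W
η = P_out / P_in = 187992 / 210525 = 0.893 = 89.3%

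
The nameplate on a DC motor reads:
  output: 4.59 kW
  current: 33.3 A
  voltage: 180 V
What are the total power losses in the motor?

P_in = V·I = 180×33.3 = 5994 W
P_out = 4590 W
Losses = P_in − P_out = 5994 − 4590 = 1404 W

1400 W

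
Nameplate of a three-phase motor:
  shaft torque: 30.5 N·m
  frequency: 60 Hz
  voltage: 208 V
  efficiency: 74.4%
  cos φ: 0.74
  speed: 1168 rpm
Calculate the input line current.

ω = 2π×1168/60 = 122.3 rad/s; P_out = τω = 30.5 × 122.3 = 3730 W
P_in = P_out / η = 3730 / 0.744 = 5013 W
I_L = P_in / (√3·V_L·cosφ) = 5013 / (1.732 × 208 × 0.74) = 18.8 A

18.8 A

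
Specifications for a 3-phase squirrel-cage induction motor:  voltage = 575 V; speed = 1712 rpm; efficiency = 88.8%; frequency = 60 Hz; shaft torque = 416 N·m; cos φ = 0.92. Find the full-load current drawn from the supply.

91.7 A

ω = 2π×1712/60 = 179.3 rad/s; P_out = τω = 416 × 179.3 = 74589 W
P_in = P_out / η = 74589 / 0.888 = 83997 W
I_L = P_in / (√3·V_L·cosφ) = 83997 / (1.732 × 575 × 0.92) = 91.7 A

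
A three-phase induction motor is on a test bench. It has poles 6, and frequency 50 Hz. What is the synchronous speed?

n_s = 120f/p = 120×50/6 = 1000 rpm

1000 rpm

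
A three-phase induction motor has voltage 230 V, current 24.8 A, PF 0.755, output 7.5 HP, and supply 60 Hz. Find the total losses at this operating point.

1.86 kW

P_in = √3·V·I·cosφ = 1.732×230×24.8×0.755 = 7459 W
P_out = 7.5×746 = 5595 W
Losses = P_in − P_out = 7459 − 5595 = 1864 W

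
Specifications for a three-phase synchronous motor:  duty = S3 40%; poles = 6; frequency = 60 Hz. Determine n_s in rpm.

n_s = 120f/p = 120×60/6 = 1200 rpm

1200 rpm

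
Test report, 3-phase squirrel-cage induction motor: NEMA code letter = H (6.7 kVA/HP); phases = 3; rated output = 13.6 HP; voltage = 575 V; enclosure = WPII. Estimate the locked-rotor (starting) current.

91.5 A

S_LR = 6.7 × 13.6 = 91.12 kVA
I_LR = S_LR/(√3·V_L) = 91120/(1.732×575) = 91.5 A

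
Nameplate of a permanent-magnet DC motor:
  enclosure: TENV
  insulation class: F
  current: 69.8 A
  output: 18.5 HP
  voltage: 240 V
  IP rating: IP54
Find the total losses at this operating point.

2950 W

P_in = V·I = 240×69.8 = 16752 W
P_out = 18.5×746 = 13801 W
Losses = P_in − P_out = 16752 − 13801 = 2951 W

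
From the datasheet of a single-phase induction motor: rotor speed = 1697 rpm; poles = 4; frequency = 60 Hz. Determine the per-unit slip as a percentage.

n_s = 120f/p = 120×60/4 = 1800 rpm
s = (n_s − n)/n_s = (1800 − 1697)/1800 = 0.0572

5.72 %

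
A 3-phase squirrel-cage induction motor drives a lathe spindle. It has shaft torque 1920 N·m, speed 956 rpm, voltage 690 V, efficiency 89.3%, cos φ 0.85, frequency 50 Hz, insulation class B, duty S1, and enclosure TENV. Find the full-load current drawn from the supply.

212 A

ω = 2π×956/60 = 100.1 rad/s; P_out = τω = 1920 × 100.1 = 192192 W
P_in = P_out / η = 192192 / 0.893 = 215221 W
I_L = P_in / (√3·V_L·cosφ) = 215221 / (1.732 × 690 × 0.85) = 212 A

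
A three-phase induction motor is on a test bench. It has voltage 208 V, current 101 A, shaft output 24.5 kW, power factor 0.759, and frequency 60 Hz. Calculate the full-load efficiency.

P_out = 24.5 kW = 24500 W
P_in = √3·V_L·I_L·cosφ = 1.732 × 208 × 101 × 0.759 = 27617 W
η = P_out / P_in = 24500 / 27617 = 0.887 = 88.7%

88.7 %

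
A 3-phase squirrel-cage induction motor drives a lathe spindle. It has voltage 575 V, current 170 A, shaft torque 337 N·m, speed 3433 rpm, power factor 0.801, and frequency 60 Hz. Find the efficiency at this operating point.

89.3 %

ω = 2π × 3433/60 = 359.5 rad/s; P_out = τω = 337 × 359.5 = 121152 W
P_in = √3·V_L·I_L·cosφ = 1.732 × 575 × 170 × 0.801 = 135612 W
η = P_out / P_in = 121152 / 135612 = 0.893 = 89.3%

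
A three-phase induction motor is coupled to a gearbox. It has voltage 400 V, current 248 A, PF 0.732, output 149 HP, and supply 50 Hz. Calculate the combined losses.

P_in = √3·V·I·cosφ = 1.732×400×248×0.732 = 125768 W
P_out = 149×746 = 111154 W
Losses = P_in − P_out = 125768 − 111154 = 14614 W

14.6 kW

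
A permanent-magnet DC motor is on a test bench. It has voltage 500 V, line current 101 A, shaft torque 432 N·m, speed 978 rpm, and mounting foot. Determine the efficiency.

ω = 2π × 978/60 = 102.4 rad/s; P_out = τω = 432 × 102.4 = 44237 W
P_in = V·I = 500 × 101 = 50500 W
η = P_out / P_in = 44237 / 50500 = 0.876 = 87.6%

87.6 %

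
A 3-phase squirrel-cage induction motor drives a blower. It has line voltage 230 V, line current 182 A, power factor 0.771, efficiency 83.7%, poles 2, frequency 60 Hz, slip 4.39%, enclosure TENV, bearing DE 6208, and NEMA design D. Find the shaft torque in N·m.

130 N·m

P_in = √3·V·I·cosφ = 1.732 × 230 × 182 × 0.771 = 55899 W
P_out = η·P_in = 0.837 × 55899 = 46787 W
n_s = 120×60/2 = 3600 rpm; n = 3600×(1−0.0439) = 3442 rpm
ω = 2π×3442/60 = 360.4 rad/s
τ = P_out/ω = 46787/360.4 = 130 N·m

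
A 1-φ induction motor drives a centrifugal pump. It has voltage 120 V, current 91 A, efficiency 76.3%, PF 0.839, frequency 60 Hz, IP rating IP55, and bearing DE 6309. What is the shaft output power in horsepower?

P_in = V·I·cosφ = 120 × 91 × 0.839 = 9162 W
P_out = η·P_in = 0.763 × 9162 = 6991 W
= 6991/746 = 9.37 HP

9.37 HP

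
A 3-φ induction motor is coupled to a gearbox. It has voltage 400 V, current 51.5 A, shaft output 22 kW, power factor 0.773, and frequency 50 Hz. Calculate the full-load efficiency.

79.8 %

P_out = 22 kW = 22000 W
P_in = √3·V_L·I_L·cosφ = 1.732 × 400 × 51.5 × 0.773 = 27580 W
η = P_out / P_in = 22000 / 27580 = 0.798 = 79.8%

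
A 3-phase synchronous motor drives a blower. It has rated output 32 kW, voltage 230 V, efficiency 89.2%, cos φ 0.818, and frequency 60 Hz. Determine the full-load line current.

110 A

P_out = 32 kW = 32000 W
P_in = P_out / η = 32000 / 0.892 = 35874 W
I_L = P_in / (√3·V_L·cosφ) = 35874 / (1.732 × 230 × 0.818) = 110 A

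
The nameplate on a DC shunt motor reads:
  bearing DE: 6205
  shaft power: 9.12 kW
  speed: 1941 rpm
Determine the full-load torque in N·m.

44.9 N·m

ω = 2π × 1941/60 = 203.3 rad/s
τ = P/ω = 9120/203.3 = 44.9 N·m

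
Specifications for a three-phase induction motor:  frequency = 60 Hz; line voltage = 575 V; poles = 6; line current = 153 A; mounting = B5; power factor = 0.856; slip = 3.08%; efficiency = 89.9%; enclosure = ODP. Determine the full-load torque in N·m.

963 N·m

P_in = √3·V·I·cosφ = 1.732 × 575 × 153 × 0.856 = 130431 W
P_out = η·P_in = 0.899 × 130431 = 117257 W
n_s = 120×60/6 = 1200 rpm; n = 1200×(1−0.0308) = 1163 rpm
ω = 2π×1163/60 = 121.8 rad/s
τ = P_out/ω = 117257/121.8 = 963 N·m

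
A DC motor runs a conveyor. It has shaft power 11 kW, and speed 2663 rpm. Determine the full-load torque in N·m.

39.4 N·m

ω = 2π × 2663/60 = 278.9 rad/s
τ = P/ω = 11000/278.9 = 39.4 N·m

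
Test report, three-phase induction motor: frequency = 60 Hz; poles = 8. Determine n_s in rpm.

900 rpm

n_s = 120f/p = 120×60/8 = 900 rpm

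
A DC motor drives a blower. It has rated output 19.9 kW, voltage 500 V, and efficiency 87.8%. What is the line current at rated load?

P_out = 19.9 kW = 19900 W
P_in = P_out / η = 19900 / 0.878 = 22665 W
I = P_in / V = 22665 / 500 = 45.3 A

45.3 A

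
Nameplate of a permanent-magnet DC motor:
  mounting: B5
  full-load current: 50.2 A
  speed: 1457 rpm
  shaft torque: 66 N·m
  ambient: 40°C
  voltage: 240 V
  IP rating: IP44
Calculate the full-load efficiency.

ω = 2π × 1457/60 = 152.6 rad/s; P_out = τω = 66 × 152.6 = 10072 W
P_in = V·I = 240 × 50.2 = 12048 W
η = P_out / P_in = 10072 / 12048 = 0.836 = 83.6%

83.6 %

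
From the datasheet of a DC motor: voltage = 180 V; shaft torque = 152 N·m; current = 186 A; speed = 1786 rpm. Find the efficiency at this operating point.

84.9 %

ω = 2π × 1786/60 = 187 rad/s; P_out = τω = 152 × 187 = 28424 W
P_in = V·I = 180 × 186 = 33480 W
η = P_out / P_in = 28424 / 33480 = 0.849 = 84.9%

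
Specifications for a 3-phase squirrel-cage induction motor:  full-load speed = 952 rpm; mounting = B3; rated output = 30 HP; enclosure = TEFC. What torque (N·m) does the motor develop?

P_out = 30 × 746 = 22380 W
ω = 2π × 952/60 = 99.69 rad/s
τ = P_out/ω = 22380/99.69 = 224 N·m

224 N·m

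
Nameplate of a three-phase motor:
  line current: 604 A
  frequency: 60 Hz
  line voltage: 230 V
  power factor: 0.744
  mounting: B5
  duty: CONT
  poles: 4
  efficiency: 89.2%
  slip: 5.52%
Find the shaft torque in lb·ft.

661 lb·ft

P_in = √3·V·I·cosφ = 1.732 × 230 × 604 × 0.744 = 179013 W
P_out = η·P_in = 0.892 × 179013 = 159680 W
n_s = 120×60/4 = 1800 rpm; n = 1800×(1−0.0552) = 1701 rpm
ω = 2π×1701/60 = 178.1 rad/s
τ = P_out/ω = 159680/178.1 = 896.6 N·m
In lb·ft: 896.6/1.356 = 661 lb·ft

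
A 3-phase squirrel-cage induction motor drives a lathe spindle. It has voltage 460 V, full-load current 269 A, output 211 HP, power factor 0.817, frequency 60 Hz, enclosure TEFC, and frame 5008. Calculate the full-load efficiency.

89.9 %

P_out = 211 × 746 = 157406 W
P_in = √3·V_L·I_L·cosφ = 1.732 × 460 × 269 × 0.817 = 175098 W
η = P_out / P_in = 157406 / 175098 = 0.899 = 89.9%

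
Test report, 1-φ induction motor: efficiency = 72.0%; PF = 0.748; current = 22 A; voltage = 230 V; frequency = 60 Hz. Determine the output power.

P_in = V·I·cosφ = 230 × 22 × 0.748 = 3785 W
P_out = η·P_in = 0.72 × 3785 = 2725 W

2.73 kW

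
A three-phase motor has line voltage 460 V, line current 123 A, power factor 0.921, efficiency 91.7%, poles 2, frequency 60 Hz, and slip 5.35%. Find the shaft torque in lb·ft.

171 lb·ft

P_in = √3·V·I·cosφ = 1.732 × 460 × 123 × 0.921 = 90255 W
P_out = η·P_in = 0.917 × 90255 = 82764 W
n_s = 120×60/2 = 3600 rpm; n = 3600×(1−0.0535) = 3407 rpm
ω = 2π×3407/60 = 356.8 rad/s
τ = P_out/ω = 82764/356.8 = 232 N·m
In lb·ft: 232/1.356 = 171 lb·ft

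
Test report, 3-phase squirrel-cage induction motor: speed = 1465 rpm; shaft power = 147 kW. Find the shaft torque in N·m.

958 N·m

ω = 2π × 1465/60 = 153.4 rad/s
τ = P/ω = 147000/153.4 = 958 N·m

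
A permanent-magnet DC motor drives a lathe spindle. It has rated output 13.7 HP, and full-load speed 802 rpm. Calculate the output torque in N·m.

122 N·m

P_out = 13.7 × 746 = 10220 W
ω = 2π × 802/60 = 83.99 rad/s
τ = P_out/ω = 10220/83.99 = 122 N·m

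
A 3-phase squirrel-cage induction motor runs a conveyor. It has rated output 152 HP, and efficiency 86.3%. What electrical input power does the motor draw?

P_out = 152 × 746 = 113392 W
P_in = P_out/η = 113392/0.863 = 131393 W = 131 kW

131 kW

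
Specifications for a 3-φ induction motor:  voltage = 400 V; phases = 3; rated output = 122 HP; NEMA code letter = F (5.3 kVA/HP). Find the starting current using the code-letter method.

933 A

S_LR = 5.3 × 122 = 646.6 kVA
I_LR = S_LR/(√3·V_L) = 646600/(1.732×400) = 933 A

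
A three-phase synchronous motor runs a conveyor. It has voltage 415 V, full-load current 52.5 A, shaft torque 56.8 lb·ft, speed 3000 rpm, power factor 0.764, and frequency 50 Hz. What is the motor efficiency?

τ = 56.8 lb·ft × 1.356 = 77.02 N·m
ω = 2π × 3000/60 = 314.2 rad/s; P_out = τω = 77.02 × 314.2 = 24200 W
P_in = √3·V_L·I_L·cosφ = 1.732 × 415 × 52.5 × 0.764 = 28830 W
η = P_out / P_in = 24200 / 28830 = 0.839 = 83.9%

83.9 %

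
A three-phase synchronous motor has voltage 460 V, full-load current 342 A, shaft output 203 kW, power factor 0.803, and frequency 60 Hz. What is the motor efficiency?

P_out = 203 kW = 203000 W
P_in = √3·V_L·I_L·cosφ = 1.732 × 460 × 342 × 0.803 = 218800 W
η = P_out / P_in = 203000 / 218800 = 0.928 = 92.8%

92.8 %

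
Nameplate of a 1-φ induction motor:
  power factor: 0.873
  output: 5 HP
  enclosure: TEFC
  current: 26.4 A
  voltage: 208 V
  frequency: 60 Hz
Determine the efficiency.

77.8 %

P_out = 5 × 746 = 3730 W
P_in = V·I·cosφ = 208 × 26.4 × 0.873 = 4794 W
η = P_out / P_in = 3730 / 4794 = 0.778 = 77.8%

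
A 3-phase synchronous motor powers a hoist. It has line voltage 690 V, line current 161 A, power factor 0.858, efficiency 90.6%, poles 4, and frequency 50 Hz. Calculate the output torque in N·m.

P_in = √3·V·I·cosφ = 1.732 × 690 × 161 × 0.858 = 165086 W
P_out = η·P_in = 0.906 × 165086 = 149568 W
n = n_s = 120×50/4 = 1500 rpm (synchronous)
ω = 2π×1500/60 = 157.1 rad/s
τ = P_out/ω = 149568/157.1 = 952 N·m

952 N·m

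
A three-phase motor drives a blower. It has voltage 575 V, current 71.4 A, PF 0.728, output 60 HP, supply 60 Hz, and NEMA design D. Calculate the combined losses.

P_in = √3·V·I·cosφ = 1.732×575×71.4×0.728 = 51766 W
P_out = 60×746 = 44760 W
Losses = P_in − P_out = 51766 − 44760 = 7006 W

7010 W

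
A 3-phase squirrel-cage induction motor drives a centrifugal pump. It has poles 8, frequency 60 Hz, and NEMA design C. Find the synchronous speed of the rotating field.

900 rpm

n_s = 120f/p = 120×60/8 = 900 rpm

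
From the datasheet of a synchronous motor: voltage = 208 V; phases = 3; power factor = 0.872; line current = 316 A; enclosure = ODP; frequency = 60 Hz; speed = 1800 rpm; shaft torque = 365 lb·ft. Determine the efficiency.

94.0 %

τ = 365 lb·ft × 1.356 = 494.9 N·m
ω = 2π × 1800/60 = 188.5 rad/s; P_out = τω = 494.9 × 188.5 = 93289 W
P_in = √3·V_L·I_L·cosφ = 1.732 × 208 × 316 × 0.872 = 99269 W
η = P_out / P_in = 93289 / 99269 = 0.940 = 94.0%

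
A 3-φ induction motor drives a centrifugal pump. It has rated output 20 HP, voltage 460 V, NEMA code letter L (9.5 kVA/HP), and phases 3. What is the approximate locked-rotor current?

238 A

S_LR = 9.5 × 20 = 190 kVA
I_LR = S_LR/(√3·V_L) = 190000/(1.732×460) = 238 A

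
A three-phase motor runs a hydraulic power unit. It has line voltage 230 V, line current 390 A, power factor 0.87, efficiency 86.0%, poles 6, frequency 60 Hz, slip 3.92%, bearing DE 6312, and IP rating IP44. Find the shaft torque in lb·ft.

710 lb·ft

P_in = √3·V·I·cosφ = 1.732 × 230 × 390 × 0.87 = 135164 W
P_out = η·P_in = 0.86 × 135164 = 116241 W
n_s = 120×60/6 = 1200 rpm; n = 1200×(1−0.0392) = 1153 rpm
ω = 2π×1153/60 = 120.7 rad/s
τ = P_out/ω = 116241/120.7 = 963.1 N·m
In lb·ft: 963.1/1.356 = 710 lb·ft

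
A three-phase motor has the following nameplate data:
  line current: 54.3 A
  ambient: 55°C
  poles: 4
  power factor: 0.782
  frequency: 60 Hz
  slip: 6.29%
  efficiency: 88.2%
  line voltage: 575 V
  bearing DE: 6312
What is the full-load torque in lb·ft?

156 lb·ft

P_in = √3·V·I·cosφ = 1.732 × 575 × 54.3 × 0.782 = 42289 W
P_out = η·P_in = 0.882 × 42289 = 37299 W
n_s = 120×60/4 = 1800 rpm; n = 1800×(1−0.0629) = 1687 rpm
ω = 2π×1687/60 = 176.7 rad/s
τ = P_out/ω = 37299/176.7 = 211.1 N·m
In lb·ft: 211.1/1.356 = 156 lb·ft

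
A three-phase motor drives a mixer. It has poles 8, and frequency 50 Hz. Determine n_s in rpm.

n_s = 120f/p = 120×50/8 = 750 rpm

750 rpm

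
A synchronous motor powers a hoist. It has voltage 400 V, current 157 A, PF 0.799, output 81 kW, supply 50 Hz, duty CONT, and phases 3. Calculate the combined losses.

P_in = √3·V·I·cosφ = 1.732×400×157×0.799 = 86907 W
P_out = 81000 W
Losses = P_in − P_out = 86907 − 81000 = 5907 W

5.91 kW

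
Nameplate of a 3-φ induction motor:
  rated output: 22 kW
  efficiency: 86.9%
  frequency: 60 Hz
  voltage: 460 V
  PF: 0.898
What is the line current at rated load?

35.4 A

P_out = 22 kW = 22000 W
P_in = P_out / η = 22000 / 0.869 = 25316 W
I_L = P_in / (√3·V_L·cosφ) = 25316 / (1.732 × 460 × 0.898) = 35.4 A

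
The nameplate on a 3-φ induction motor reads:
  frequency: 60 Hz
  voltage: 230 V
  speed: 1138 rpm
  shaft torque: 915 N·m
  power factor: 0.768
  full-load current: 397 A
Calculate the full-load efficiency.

ω = 2π × 1138/60 = 119.2 rad/s; P_out = τω = 915 × 119.2 = 109068 W
P_in = √3·V_L·I_L·cosφ = 1.732 × 230 × 397 × 0.768 = 121458 W
η = P_out / P_in = 109068 / 121458 = 0.898 = 89.8%

89.8 %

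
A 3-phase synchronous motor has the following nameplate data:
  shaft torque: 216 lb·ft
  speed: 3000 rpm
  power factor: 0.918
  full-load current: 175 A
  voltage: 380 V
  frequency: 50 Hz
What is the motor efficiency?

τ = 216 lb·ft × 1.356 = 292.9 N·m
ω = 2π × 3000/60 = 314.2 rad/s; P_out = τω = 292.9 × 314.2 = 92029 W
P_in = √3·V_L·I_L·cosφ = 1.732 × 380 × 175 × 0.918 = 105733 W
η = P_out / P_in = 92029 / 105733 = 0.870 = 87.0%

87.0 %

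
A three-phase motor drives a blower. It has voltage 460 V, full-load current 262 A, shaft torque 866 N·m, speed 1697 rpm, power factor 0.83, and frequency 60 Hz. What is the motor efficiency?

88.8 %

ω = 2π × 1697/60 = 177.7 rad/s; P_out = τω = 866 × 177.7 = 153888 W
P_in = √3·V_L·I_L·cosφ = 1.732 × 460 × 262 × 0.83 = 173255 W
η = P_out / P_in = 153888 / 173255 = 0.888 = 88.8%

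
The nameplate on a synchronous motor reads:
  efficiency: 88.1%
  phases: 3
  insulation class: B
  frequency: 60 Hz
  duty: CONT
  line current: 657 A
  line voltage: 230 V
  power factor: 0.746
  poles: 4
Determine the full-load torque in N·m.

P_in = √3·V·I·cosφ = 1.732 × 230 × 657 × 0.746 = 195245 W
P_out = η·P_in = 0.881 × 195245 = 172011 W
n = n_s = 120×60/4 = 1800 rpm (synchronous)
ω = 2π×1800/60 = 188.5 rad/s
τ = P_out/ω = 172011/188.5 = 913 N·m

913 N·m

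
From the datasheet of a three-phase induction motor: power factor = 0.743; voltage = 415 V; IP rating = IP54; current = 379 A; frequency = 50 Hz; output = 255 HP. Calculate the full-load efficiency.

94.0 %

P_out = 255 × 746 = 190230 W
P_in = √3·V_L·I_L·cosφ = 1.732 × 415 × 379 × 0.743 = 202406 W
η = P_out / P_in = 190230 / 202406 = 0.940 = 94.0%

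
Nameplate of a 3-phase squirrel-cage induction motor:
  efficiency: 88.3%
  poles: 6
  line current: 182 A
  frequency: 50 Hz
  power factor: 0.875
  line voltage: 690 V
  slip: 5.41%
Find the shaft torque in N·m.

P_in = √3·V·I·cosφ = 1.732 × 690 × 182 × 0.875 = 190316 W
P_out = η·P_in = 0.883 × 190316 = 168049 W
n_s = 120×50/6 = 1000 rpm; n = 1000×(1−0.0541) = 946 rpm
ω = 2π×946/60 = 99.06 rad/s
τ = P_out/ω = 168049/99.06 = 1700 N·m

1700 N·m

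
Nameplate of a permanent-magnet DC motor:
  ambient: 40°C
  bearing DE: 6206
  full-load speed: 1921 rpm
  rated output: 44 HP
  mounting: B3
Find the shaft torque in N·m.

P_out = 44 × 746 = 32824 W
ω = 2π × 1921/60 = 201.2 rad/s
τ = P_out/ω = 32824/201.2 = 163 N·m

163 N·m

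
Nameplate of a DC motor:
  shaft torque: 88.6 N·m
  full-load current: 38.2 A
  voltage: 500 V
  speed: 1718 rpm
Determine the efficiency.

ω = 2π × 1718/60 = 179.9 rad/s; P_out = τω = 88.6 × 179.9 = 15939 W
P_in = V·I = 500 × 38.2 = 19100 W
η = P_out / P_in = 15939 / 19100 = 0.835 = 83.5%

83.5 %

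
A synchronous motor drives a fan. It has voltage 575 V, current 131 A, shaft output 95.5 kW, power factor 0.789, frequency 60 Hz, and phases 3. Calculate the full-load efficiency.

P_out = 95.5 kW = 95500 W
P_in = √3·V_L·I_L·cosφ = 1.732 × 575 × 131 × 0.789 = 102935 W
η = P_out / P_in = 95500 / 102935 = 0.928 = 92.8%

92.8 %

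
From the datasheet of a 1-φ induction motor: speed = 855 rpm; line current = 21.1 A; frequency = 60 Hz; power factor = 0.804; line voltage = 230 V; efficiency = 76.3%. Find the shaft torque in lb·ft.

P_in = V·I·cosφ = 230 × 21.1 × 0.804 = 3902 W
P_out = η·P_in = 0.763 × 3902 = 2977 W
n = 855 rpm
ω = 2π×855/60 = 89.54 rad/s
τ = P_out/ω = 2977/89.54 = 33.25 N·m
In lb·ft: 33.25/1.356 = 24.5 lb·ft

24.5 lb·ft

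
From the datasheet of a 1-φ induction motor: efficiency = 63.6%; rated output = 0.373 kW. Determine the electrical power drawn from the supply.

0.586 kW

P_out = 373 W
P_in = P_out/η = 373/0.636 = 586 W = 0.586 kW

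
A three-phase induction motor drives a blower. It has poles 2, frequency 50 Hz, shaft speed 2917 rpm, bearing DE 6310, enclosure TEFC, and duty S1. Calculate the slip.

n_s = 120f/p = 120×50/2 = 3000 rpm
s = (n_s − n)/n_s = (3000 − 2917)/3000 = 0.0277

2.8 %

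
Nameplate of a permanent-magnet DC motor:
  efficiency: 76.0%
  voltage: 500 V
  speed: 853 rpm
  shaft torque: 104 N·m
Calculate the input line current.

ω = 2π×853/60 = 89.33 rad/s; P_out = τω = 104 × 89.33 = 9290 W
P_in = P_out / η = 9290 / 0.760 = 12224 W
I = P_in / V = 12224 / 500 = 24.4 A

24.4 A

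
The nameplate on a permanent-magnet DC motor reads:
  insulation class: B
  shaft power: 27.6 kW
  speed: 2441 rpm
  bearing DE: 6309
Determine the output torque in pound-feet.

ω = 2π × 2441/60 = 255.6 rad/s
τ = P/ω = 27600/255.6 = 108 N·m
In lb·ft: 108/1.356 = 79.6 lb·ft

79.6 lb·ft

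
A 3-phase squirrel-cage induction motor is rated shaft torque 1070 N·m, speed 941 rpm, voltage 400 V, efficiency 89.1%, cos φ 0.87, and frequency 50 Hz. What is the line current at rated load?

196 A

ω = 2π×941/60 = 98.54 rad/s; P_out = τω = 1070 × 98.54 = 105438 W
P_in = P_out / η = 105438 / 0.891 = 118337 W
I_L = P_in / (√3·V_L·cosφ) = 118337 / (1.732 × 400 × 0.87) = 196 A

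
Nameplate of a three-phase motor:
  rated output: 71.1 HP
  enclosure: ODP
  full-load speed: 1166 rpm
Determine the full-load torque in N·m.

P_out = 71.1 × 746 = 53041 W
ω = 2π × 1166/60 = 122.1 rad/s
τ = P_out/ω = 53041/122.1 = 434 N·m

434 N·m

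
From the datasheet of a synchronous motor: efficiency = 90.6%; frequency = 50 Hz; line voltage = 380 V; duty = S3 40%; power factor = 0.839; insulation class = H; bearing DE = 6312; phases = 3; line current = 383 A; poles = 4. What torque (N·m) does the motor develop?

P_in = √3·V·I·cosφ = 1.732 × 380 × 383 × 0.839 = 211491 W
P_out = η·P_in = 0.906 × 211491 = 191611 W
n = n_s = 120×50/4 = 1500 rpm (synchronous)
ω = 2π×1500/60 = 157.1 rad/s
τ = P_out/ω = 191611/157.1 = 1220 N·m

1220 N·m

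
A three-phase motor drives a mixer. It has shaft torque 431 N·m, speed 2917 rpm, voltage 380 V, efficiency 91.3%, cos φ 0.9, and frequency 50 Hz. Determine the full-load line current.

ω = 2π×2917/60 = 305.5 rad/s; P_out = τω = 431 × 305.5 = 131671 W
P_in = P_out / η = 131671 / 0.913 = 144218 W
I_L = P_in / (√3·V_L·cosφ) = 144218 / (1.732 × 380 × 0.9) = 243 A

243 A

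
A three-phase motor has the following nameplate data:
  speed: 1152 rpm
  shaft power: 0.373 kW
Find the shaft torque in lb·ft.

ω = 2π × 1152/60 = 120.6 rad/s
τ = P/ω = 373/120.6 = 3.093 N·m
In lb·ft: 3.093/1.356 = 2.28 lb·ft

2.28 lb·ft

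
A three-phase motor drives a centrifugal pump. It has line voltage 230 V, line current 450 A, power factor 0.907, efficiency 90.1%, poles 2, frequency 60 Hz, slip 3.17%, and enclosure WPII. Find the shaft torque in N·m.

401 N·m

P_in = √3·V·I·cosφ = 1.732 × 230 × 450 × 0.907 = 162591 W
P_out = η·P_in = 0.901 × 162591 = 146494 W
n_s = 120×60/2 = 3600 rpm; n = 3600×(1−0.0317) = 3486 rpm
ω = 2π×3486/60 = 365.1 rad/s
τ = P_out/ω = 146494/365.1 = 401 N·m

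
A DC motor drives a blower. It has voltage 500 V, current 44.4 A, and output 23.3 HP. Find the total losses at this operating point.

4.82 kW

P_in = V·I = 500×44.4 = 22200 W
P_out = 23.3×746 = 17382 W
Losses = P_in − P_out = 22200 − 17382 = 4818 W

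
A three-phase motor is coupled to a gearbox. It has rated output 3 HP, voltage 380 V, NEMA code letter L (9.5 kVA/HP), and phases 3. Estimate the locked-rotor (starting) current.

S_LR = 9.5 × 3 = 28.5 kVA
I_LR = S_LR/(√3·V_L) = 28500/(1.732×380) = 43.3 A

43.3 A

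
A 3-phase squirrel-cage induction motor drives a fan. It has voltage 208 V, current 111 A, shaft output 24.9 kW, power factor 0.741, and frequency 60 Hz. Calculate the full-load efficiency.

P_out = 24.9 kW = 24900 W
P_in = √3·V_L·I_L·cosφ = 1.732 × 208 × 111 × 0.741 = 29631 W
η = P_out / P_in = 24900 / 29631 = 0.840 = 84.0%

84.0 %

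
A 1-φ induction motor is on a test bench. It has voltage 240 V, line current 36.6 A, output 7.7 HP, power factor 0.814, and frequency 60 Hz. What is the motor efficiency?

80.3 %

P_out = 7.7 × 746 = 5744 W
P_in = V·I·cosφ = 240 × 36.6 × 0.814 = 7150 W
η = P_out / P_in = 5744 / 7150 = 0.803 = 80.3%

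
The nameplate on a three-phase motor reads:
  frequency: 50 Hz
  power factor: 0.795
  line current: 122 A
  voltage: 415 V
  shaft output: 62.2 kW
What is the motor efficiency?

P_out = 62.2 kW = 62200 W
P_in = √3·V_L·I_L·cosφ = 1.732 × 415 × 122 × 0.795 = 69714 W
η = P_out / P_in = 62200 / 69714 = 0.892 = 89.2%

89.2 %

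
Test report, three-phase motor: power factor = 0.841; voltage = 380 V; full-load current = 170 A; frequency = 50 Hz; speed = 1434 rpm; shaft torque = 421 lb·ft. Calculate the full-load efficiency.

τ = 421 lb·ft × 1.356 = 570.9 N·m
ω = 2π × 1434/60 = 150.2 rad/s; P_out = τω = 570.9 × 150.2 = 85749 W
P_in = √3·V_L·I_L·cosφ = 1.732 × 380 × 170 × 0.841 = 94097 W
η = P_out / P_in = 85749 / 94097 = 0.911 = 91.1%

91.1 %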